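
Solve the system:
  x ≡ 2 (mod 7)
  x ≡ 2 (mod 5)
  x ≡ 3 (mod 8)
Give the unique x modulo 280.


Moduli 7, 5, 8 are pairwise coprime; by CRT there is a unique solution modulo M = 7 · 5 · 8 = 280.
Solve pairwise, accumulating the modulus:
  Start with x ≡ 2 (mod 7).
  Combine with x ≡ 2 (mod 5): since gcd(7, 5) = 1, we get a unique residue mod 35.
    Write x = 2 + 7·t and substitute into x ≡ 2 (mod 5): 7·t ≡ 2 − 2 = 0 (mod 5).
    Reduce coefficients mod 5: 2·t ≡ 0 (mod 5).
    The inverse of 2 mod 5 is 3 (since 2·3 = 6 = 1·5 + 1), so t ≡ 3·0 = 0 ≡ 0 (mod 5).
    Then x = 2 + 7·0 = 2, valid modulo lcm(7, 5) = 35: x ≡ 2 (mod 35).
  Combine with x ≡ 3 (mod 8): since gcd(35, 8) = 1, we get a unique residue mod 280.
    Write x = 2 + 35·t and substitute into x ≡ 3 (mod 8): 35·t ≡ 3 − 2 = 1 (mod 8).
    Reduce coefficients mod 8: 3·t ≡ 1 (mod 8).
    The inverse of 3 mod 8 is 3 (since 3·3 = 9 = 1·8 + 1), so t ≡ 3·1 = 3 ≡ 3 (mod 8).
    Then x = 2 + 35·3 = 107, valid modulo lcm(35, 8) = 280: x ≡ 107 (mod 280).
Verify: 107 mod 7 = 2 ✓, 107 mod 5 = 2 ✓, 107 mod 8 = 3 ✓.

x ≡ 107 (mod 280).


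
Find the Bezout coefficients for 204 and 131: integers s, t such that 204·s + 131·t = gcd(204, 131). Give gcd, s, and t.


Euclidean algorithm on (204, 131) — divide until remainder is 0:
  204 = 1 · 131 + 73
  131 = 1 · 73 + 58
  73 = 1 · 58 + 15
  58 = 3 · 15 + 13
  15 = 1 · 13 + 2
  13 = 6 · 2 + 1
  2 = 2 · 1 + 0
gcd(204, 131) = 1.
Track Bezout coefficients alongside the remainders: start with r₀ = 204 = a·1 + b·0 (s = 1, t = 0) and r₁ = 131 = a·0 + b·1 (s = 0, t = 1); each new remainder r_{k+1} = r_{k-1} − q_k·r_k inherits s_{k+1} = s_{k-1} − q_k·s_k, t_{k+1} = t_{k-1} − q_k·t_k, so r_k = a·s_k + b·t_k at every step:
  q = 1: r = 73, s = 1 − 1·0 = 1, t = 0 − 1·1 = -1  (check: 204·1 + 131·(-1) = 73)
  q = 1: r = 58, s = 0 − 1·1 = -1, t = 1 − 1·(-1) = 2  (check: 204·(-1) + 131·2 = 58)
  q = 1: r = 15, s = 1 − 1·(-1) = 2, t = -1 − 1·2 = -3  (check: 204·2 + 131·(-3) = 15)
  q = 3: r = 13, s = -1 − 3·2 = -7, t = 2 − 3·(-3) = 11  (check: 204·(-7) + 131·11 = 13)
  q = 1: r = 2, s = 2 − 1·(-7) = 9, t = -3 − 1·11 = -14  (check: 204·9 + 131·(-14) = 2)
  q = 6: r = 1, s = -7 − 6·9 = -61, t = 11 − 6·(-14) = 95  (check: 204·(-61) + 131·95 = 1)
The row with r = 1 (the gcd) gives the Bezout coefficients s = -61, t = 95.
Result: 204 · (-61) + 131 · (95) = 1.

gcd(204, 131) = 1; s = -61, t = 95 (check: 204·(-61) + 131·95 = 1).


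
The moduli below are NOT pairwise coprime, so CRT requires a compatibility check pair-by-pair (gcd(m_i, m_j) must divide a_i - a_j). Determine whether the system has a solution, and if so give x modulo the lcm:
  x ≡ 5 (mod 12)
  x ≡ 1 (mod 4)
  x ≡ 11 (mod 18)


Moduli 12, 4, 18 are not pairwise coprime, so CRT works modulo lcm(m_i) when all pairwise compatibility conditions hold.
Pairwise compatibility: gcd(m_i, m_j) must divide a_i - a_j for every pair.
Merge one congruence at a time:
  Start: x ≡ 5 (mod 12).
  Combine with x ≡ 1 (mod 4): gcd(12, 4) = 4; 1 - 5 = -4, which IS divisible by 4, so compatible.
    Write x = 5 + 12·t and substitute into x ≡ 1 (mod 4): 12·t ≡ 1 − 5 = -4 (mod 4).
    Divide the congruence (and modulus) by g = 4: 3·t ≡ -1 (mod 1).
    Modulo 1 every t works; take t = 0.
    Then x = 5 + 12·0 = 5, valid modulo lcm(12, 4) = 12: x ≡ 5 (mod 12).
  Combine with x ≡ 11 (mod 18): gcd(12, 18) = 6; 11 - 5 = 6, which IS divisible by 6, so compatible.
    Write x = 5 + 12·t and substitute into x ≡ 11 (mod 18): 12·t ≡ 11 − 5 = 6 (mod 18).
    Divide the congruence (and modulus) by g = 6: 2·t ≡ 1 (mod 3).
    The inverse of 2 mod 3 is 2 (since 2·2 = 4 = 1·3 + 1), so t ≡ 2·1 = 2 ≡ 2 (mod 3).
    Then x = 5 + 12·2 = 29, valid modulo lcm(12, 18) = 36: x ≡ 29 (mod 36).
Verify: 29 mod 12 = 5, 29 mod 4 = 1, 29 mod 18 = 11.

x ≡ 29 (mod 36).


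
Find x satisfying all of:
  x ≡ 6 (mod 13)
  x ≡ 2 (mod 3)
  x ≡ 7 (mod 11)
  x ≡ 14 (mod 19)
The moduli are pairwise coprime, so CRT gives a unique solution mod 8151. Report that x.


Product of moduli M = 13 · 3 · 11 · 19 = 8151.
Merge one congruence at a time:
  Start: x ≡ 6 (mod 13).
  Combine with x ≡ 2 (mod 3); new modulus lcm = 39.
    Write x = 6 + 13·t and substitute into x ≡ 2 (mod 3): 13·t ≡ 2 − 6 = -4 (mod 3).
    Reduce coefficients mod 3: 1·t ≡ 2 (mod 3).
    So t ≡ 2 (mod 3).
    Then x = 6 + 13·2 = 32, valid modulo lcm(13, 3) = 39: x ≡ 32 (mod 39).
  Combine with x ≡ 7 (mod 11); new modulus lcm = 429.
    Write x = 32 + 39·t and substitute into x ≡ 7 (mod 11): 39·t ≡ 7 − 32 = -25 (mod 11).
    Reduce coefficients mod 11: 6·t ≡ 8 (mod 11).
    The inverse of 6 mod 11 is 2 (since 6·2 = 12 = 1·11 + 1), so t ≡ 2·8 = 16 ≡ 5 (mod 11).
    Then x = 32 + 39·5 = 227, valid modulo lcm(39, 11) = 429: x ≡ 227 (mod 429).
  Combine with x ≡ 14 (mod 19); new modulus lcm = 8151.
    Write x = 227 + 429·t and substitute into x ≡ 14 (mod 19): 429·t ≡ 14 − 227 = -213 (mod 19).
    Reduce coefficients mod 19: 11·t ≡ 15 (mod 19).
    The inverse of 11 mod 19 is 7 (since 11·7 = 77 = 4·19 + 1), so t ≡ 7·15 = 105 ≡ 10 (mod 19).
    Then x = 227 + 429·10 = 4517, valid modulo lcm(429, 19) = 8151: x ≡ 4517 (mod 8151).
Verify against each original: 4517 mod 13 = 6, 4517 mod 3 = 2, 4517 mod 11 = 7, 4517 mod 19 = 14.

x ≡ 4517 (mod 8151).


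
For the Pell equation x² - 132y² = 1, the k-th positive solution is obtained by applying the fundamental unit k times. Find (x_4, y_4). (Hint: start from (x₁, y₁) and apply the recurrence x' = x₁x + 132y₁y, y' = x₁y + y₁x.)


Step 1: Find the fundamental solution (x₁, y₁) of x² - 132y² = 1.
  Expand √132 as a continued fraction. a₀ = ⌊√132⌋ = 11; iterate m_{k+1} = d_k·a_k − m_k, d_{k+1} = (132 − m_{k+1}²)/d_k, a_{k+1} = ⌊(a₀ + m_{k+1})/d_{k+1}⌋ (starting m₀ = 0, d₀ = 1), with convergents p_k = a_k·p_{k-1} + p_{k-2}, q_k = a_k·q_{k-1} + q_{k-2} (p₋₁ = 1, q₋₁ = 0):
  k = 0: a₀ = 11; p₀/q₀ = 11/1; p₀² − 132·q₀² = 121 − 132 = -11.
  k = 1: m = 11, d = 11, a = ⌊(11 + 11)/11⌋ = 2; p/q = (2·11 + 1)/(2·1 + 0) = 23/2; p² − 132·q² = 529 − 528 = 1.
  The first convergent with p² − 132·q² = 1 gives the fundamental solution (x₁, y₁) = (23, 2).
Step 2: Apply the recurrence (x_{n+1}, y_{n+1}) = (x₁x_n + 132y₁y_n, x₁y_n + y₁x_n) repeatedly.
  From (x_1, y_1) = (23, 2): x_2 = 23·23 + 132·2·2 = 1057; y_2 = 23·2 + 2·23 = 92.
  From (x_2, y_2) = (1057, 92): x_3 = 23·1057 + 132·2·92 = 48599; y_3 = 23·92 + 2·1057 = 4230.
  From (x_3, y_3) = (48599, 4230): x_4 = 23·48599 + 132·2·4230 = 2234497; y_4 = 23·4230 + 2·48599 = 194488.
Step 3: Verify x_4² - 132·y_4² = 4992976843009 - 4992976843008 = 1 (should be 1). ✓

(x_1, y_1) = (23, 2); (x_4, y_4) = (2234497, 194488).


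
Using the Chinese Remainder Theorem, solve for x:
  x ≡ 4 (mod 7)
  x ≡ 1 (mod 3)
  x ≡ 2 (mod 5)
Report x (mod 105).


Moduli 7, 3, 5 are pairwise coprime; by CRT there is a unique solution modulo M = 7 · 3 · 5 = 105.
Solve pairwise, accumulating the modulus:
  Start with x ≡ 4 (mod 7).
  Combine with x ≡ 1 (mod 3): since gcd(7, 3) = 1, we get a unique residue mod 21.
    Write x = 4 + 7·t and substitute into x ≡ 1 (mod 3): 7·t ≡ 1 − 4 = -3 (mod 3).
    Reduce coefficients mod 3: 1·t ≡ 0 (mod 3).
    So t ≡ 0 (mod 3).
    Then x = 4 + 7·0 = 4, valid modulo lcm(7, 3) = 21: x ≡ 4 (mod 21).
  Combine with x ≡ 2 (mod 5): since gcd(21, 5) = 1, we get a unique residue mod 105.
    Write x = 4 + 21·t and substitute into x ≡ 2 (mod 5): 21·t ≡ 2 − 4 = -2 (mod 5).
    Reduce coefficients mod 5: 1·t ≡ 3 (mod 5).
    So t ≡ 3 (mod 5).
    Then x = 4 + 21·3 = 67, valid modulo lcm(21, 5) = 105: x ≡ 67 (mod 105).
Verify: 67 mod 7 = 4 ✓, 67 mod 3 = 1 ✓, 67 mod 5 = 2 ✓.

x ≡ 67 (mod 105).


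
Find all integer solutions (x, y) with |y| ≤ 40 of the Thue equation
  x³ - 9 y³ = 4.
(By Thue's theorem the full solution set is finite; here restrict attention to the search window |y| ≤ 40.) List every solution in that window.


The equation is x³ - 9y³ = 4. For fixed y, x³ = 9·y³ + 4, so a solution requires the RHS to be a perfect cube.
Strategy: iterate y from -40 to 40, compute RHS = 9·y³ + 4, and check whether it is a (positive or negative) perfect cube.
Check small values of y:
  y = 0: RHS = 4 is not a perfect cube.
  y = 1: RHS = 13 is not a perfect cube.
  y = -1: RHS = -5 is not a perfect cube.
  y = 2: RHS = 76 is not a perfect cube.
  y = -2: RHS = -68 is not a perfect cube.
  y = 3: RHS = 247 is not a perfect cube.
  y = -3: RHS = -239 is not a perfect cube.
Continuing the search up to |y| = 40 finds no solutions either.
No (x, y) in the scanned range satisfies the equation.

No integer solutions with |y| ≤ 40.


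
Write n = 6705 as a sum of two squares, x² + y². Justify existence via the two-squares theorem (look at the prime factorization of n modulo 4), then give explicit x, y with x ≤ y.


Step 1: Factor n = 6705 = 3^2 · 5 · 149.
Step 2: Check the mod-4 condition on each prime factor: 3 ≡ 3 (mod 4), exponent 2 (must be even); 5 ≡ 1 (mod 4), exponent 1; 149 ≡ 1 (mod 4), exponent 1.
All primes ≡ 3 (mod 4) appear to even exponent (or don't appear), so by the two-squares theorem n IS expressible as a sum of two squares.
Step 3: Build a representation. Group n = k² · m with k = 3 and m = 5 · 149 = 745 (a product of primes ≡ 1 (mod 4)); a representation of m scales to one of n via (k·x)² + (k·y)² = k²(x² + y²). Each prime p ≡ 1 (mod 4) is itself a sum of two squares; find a² by testing p − a² for a perfect square:
  5: 5 − 1² = 4 = 2² ⇒ 5 = 1² + 2².
  149: 149 − 1² = 148, 149 − 2² = 145, 149 − 3² = 140, 149 − 4² = 133, 149 − 5² = 124, 149 − 6² = 113, 149 − 7² = 100 = 10² ⇒ 149 = 7² + 10².
  Combine using the Brahmagupta–Fibonacci identity (a² + b²)(c² + d²) = (ac − bd)² + (ad + bc)² = (ac + bd)² + (ad − bc)²:
  5 · 149 = 745: from (1² + 2²)(7² + 10²), take (1·7 − 2·10, 1·10 + 2·7) = (7 − 20, 10 + 14) = (-13, 24); dropping signs (only squares matter) gives (13, 24); check 13² + 24² = 169 + 576 = 745 ✓.
  Scale by k = 3: (3·13, 3·24) = (39, 72).
Step 4: Order so x ≤ y and verify: 39² + 72² = 1521 + 5184 = 6705 = n. ✓

n = 6705 = 39² + 72² (one valid representation with x ≤ y).


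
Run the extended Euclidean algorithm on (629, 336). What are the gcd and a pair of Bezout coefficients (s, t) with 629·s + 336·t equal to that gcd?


Euclidean algorithm on (629, 336) — divide until remainder is 0:
  629 = 1 · 336 + 293
  336 = 1 · 293 + 43
  293 = 6 · 43 + 35
  43 = 1 · 35 + 8
  35 = 4 · 8 + 3
  8 = 2 · 3 + 2
  3 = 1 · 2 + 1
  2 = 2 · 1 + 0
gcd(629, 336) = 1.
Track Bezout coefficients alongside the remainders: start with r₀ = 629 = a·1 + b·0 (s = 1, t = 0) and r₁ = 336 = a·0 + b·1 (s = 0, t = 1); each new remainder r_{k+1} = r_{k-1} − q_k·r_k inherits s_{k+1} = s_{k-1} − q_k·s_k, t_{k+1} = t_{k-1} − q_k·t_k, so r_k = a·s_k + b·t_k at every step:
  q = 1: r = 293, s = 1 − 1·0 = 1, t = 0 − 1·1 = -1  (check: 629·1 + 336·(-1) = 293)
  q = 1: r = 43, s = 0 − 1·1 = -1, t = 1 − 1·(-1) = 2  (check: 629·(-1) + 336·2 = 43)
  q = 6: r = 35, s = 1 − 6·(-1) = 7, t = -1 − 6·2 = -13  (check: 629·7 + 336·(-13) = 35)
  q = 1: r = 8, s = -1 − 1·7 = -8, t = 2 − 1·(-13) = 15  (check: 629·(-8) + 336·15 = 8)
  q = 4: r = 3, s = 7 − 4·(-8) = 39, t = -13 − 4·15 = -73  (check: 629·39 + 336·(-73) = 3)
  q = 2: r = 2, s = -8 − 2·39 = -86, t = 15 − 2·(-73) = 161  (check: 629·(-86) + 336·161 = 2)
  q = 1: r = 1, s = 39 − 1·(-86) = 125, t = -73 − 1·161 = -234  (check: 629·125 + 336·(-234) = 1)
The row with r = 1 (the gcd) gives the Bezout coefficients s = 125, t = -234.
Result: 629 · (125) + 336 · (-234) = 1.

gcd(629, 336) = 1; s = 125, t = -234 (check: 629·125 + 336·(-234) = 1).


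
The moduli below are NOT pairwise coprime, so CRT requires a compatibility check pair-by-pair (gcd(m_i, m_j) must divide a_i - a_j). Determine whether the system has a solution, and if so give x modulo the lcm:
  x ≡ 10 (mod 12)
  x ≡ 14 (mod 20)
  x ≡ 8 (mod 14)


Moduli 12, 20, 14 are not pairwise coprime, so CRT works modulo lcm(m_i) when all pairwise compatibility conditions hold.
Pairwise compatibility: gcd(m_i, m_j) must divide a_i - a_j for every pair.
Merge one congruence at a time:
  Start: x ≡ 10 (mod 12).
  Combine with x ≡ 14 (mod 20): gcd(12, 20) = 4; 14 - 10 = 4, which IS divisible by 4, so compatible.
    Write x = 10 + 12·t and substitute into x ≡ 14 (mod 20): 12·t ≡ 14 − 10 = 4 (mod 20).
    Divide the congruence (and modulus) by g = 4: 3·t ≡ 1 (mod 5).
    The inverse of 3 mod 5 is 2 (since 3·2 = 6 = 1·5 + 1), so t ≡ 2·1 = 2 ≡ 2 (mod 5).
    Then x = 10 + 12·2 = 34, valid modulo lcm(12, 20) = 60: x ≡ 34 (mod 60).
  Combine with x ≡ 8 (mod 14): gcd(60, 14) = 2; 8 - 34 = -26, which IS divisible by 2, so compatible.
    Write x = 34 + 60·t and substitute into x ≡ 8 (mod 14): 60·t ≡ 8 − 34 = -26 (mod 14).
    Divide the congruence (and modulus) by g = 2: 30·t ≡ -13 (mod 7).
    Reduce coefficients mod 7: 2·t ≡ 1 (mod 7).
    The inverse of 2 mod 7 is 4 (since 2·4 = 8 = 1·7 + 1), so t ≡ 4·1 = 4 ≡ 4 (mod 7).
    Then x = 34 + 60·4 = 274, valid modulo lcm(60, 14) = 420: x ≡ 274 (mod 420).
Verify: 274 mod 12 = 10, 274 mod 20 = 14, 274 mod 14 = 8.

x ≡ 274 (mod 420).


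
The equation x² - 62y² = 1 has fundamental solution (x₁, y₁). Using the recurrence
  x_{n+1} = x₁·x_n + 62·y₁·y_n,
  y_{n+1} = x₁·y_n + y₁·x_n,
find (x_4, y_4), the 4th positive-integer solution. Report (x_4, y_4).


Step 1: Find the fundamental solution (x₁, y₁) of x² - 62y² = 1.
  Expand √62 as a continued fraction. a₀ = ⌊√62⌋ = 7; iterate m_{k+1} = d_k·a_k − m_k, d_{k+1} = (62 − m_{k+1}²)/d_k, a_{k+1} = ⌊(a₀ + m_{k+1})/d_{k+1}⌋ (starting m₀ = 0, d₀ = 1), with convergents p_k = a_k·p_{k-1} + p_{k-2}, q_k = a_k·q_{k-1} + q_{k-2} (p₋₁ = 1, q₋₁ = 0):
  k = 0: a₀ = 7; p₀/q₀ = 7/1; p₀² − 62·q₀² = 49 − 62 = -13.
  k = 1: m = 7, d = 13, a = ⌊(7 + 7)/13⌋ = 1; p/q = (1·7 + 1)/(1·1 + 0) = 8/1; p² − 62·q² = 64 − 62 = 2.
  k = 2: m = 6, d = 2, a = ⌊(7 + 6)/2⌋ = 6; p/q = (6·8 + 7)/(6·1 + 1) = 55/7; p² − 62·q² = 3025 − 3038 = -13.
  k = 3: m = 6, d = 13, a = ⌊(7 + 6)/13⌋ = 1; p/q = (1·55 + 8)/(1·7 + 1) = 63/8; p² − 62·q² = 3969 − 3968 = 1.
  The first convergent with p² − 62·q² = 1 gives the fundamental solution (x₁, y₁) = (63, 8).
Step 2: Apply the recurrence (x_{n+1}, y_{n+1}) = (x₁x_n + 62y₁y_n, x₁y_n + y₁x_n) repeatedly.
  From (x_1, y_1) = (63, 8): x_2 = 63·63 + 62·8·8 = 7937; y_2 = 63·8 + 8·63 = 1008.
  From (x_2, y_2) = (7937, 1008): x_3 = 63·7937 + 62·8·1008 = 999999; y_3 = 63·1008 + 8·7937 = 127000.
  From (x_3, y_3) = (999999, 127000): x_4 = 63·999999 + 62·8·127000 = 125991937; y_4 = 63·127000 + 8·999999 = 16000992.
Step 3: Verify x_4² - 62·y_4² = 15873968189011969 - 15873968189011968 = 1 (should be 1). ✓

(x_1, y_1) = (63, 8); (x_4, y_4) = (125991937, 16000992).


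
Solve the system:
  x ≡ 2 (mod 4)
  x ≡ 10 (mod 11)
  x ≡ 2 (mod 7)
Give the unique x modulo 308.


Moduli 4, 11, 7 are pairwise coprime; by CRT there is a unique solution modulo M = 4 · 11 · 7 = 308.
Solve pairwise, accumulating the modulus:
  Start with x ≡ 2 (mod 4).
  Combine with x ≡ 10 (mod 11): since gcd(4, 11) = 1, we get a unique residue mod 44.
    Write x = 2 + 4·t and substitute into x ≡ 10 (mod 11): 4·t ≡ 10 − 2 = 8 (mod 11).
    The inverse of 4 mod 11 is 3 (since 4·3 = 12 = 1·11 + 1), so t ≡ 3·8 = 24 ≡ 2 (mod 11).
    Then x = 2 + 4·2 = 10, valid modulo lcm(4, 11) = 44: x ≡ 10 (mod 44).
  Combine with x ≡ 2 (mod 7): since gcd(44, 7) = 1, we get a unique residue mod 308.
    Write x = 10 + 44·t and substitute into x ≡ 2 (mod 7): 44·t ≡ 2 − 10 = -8 (mod 7).
    Reduce coefficients mod 7: 2·t ≡ 6 (mod 7).
    The inverse of 2 mod 7 is 4 (since 2·4 = 8 = 1·7 + 1), so t ≡ 4·6 = 24 ≡ 3 (mod 7).
    Then x = 10 + 44·3 = 142, valid modulo lcm(44, 7) = 308: x ≡ 142 (mod 308).
Verify: 142 mod 4 = 2 ✓, 142 mod 11 = 10 ✓, 142 mod 7 = 2 ✓.

x ≡ 142 (mod 308).


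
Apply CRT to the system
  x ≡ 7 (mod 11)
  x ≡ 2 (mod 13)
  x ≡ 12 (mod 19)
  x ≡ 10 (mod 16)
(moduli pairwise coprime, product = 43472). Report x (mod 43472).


Product of moduli M = 11 · 13 · 19 · 16 = 43472.
Merge one congruence at a time:
  Start: x ≡ 7 (mod 11).
  Combine with x ≡ 2 (mod 13); new modulus lcm = 143.
    Write x = 7 + 11·t and substitute into x ≡ 2 (mod 13): 11·t ≡ 2 − 7 = -5 (mod 13).
    Reduce coefficients mod 13: 11·t ≡ 8 (mod 13).
    The inverse of 11 mod 13 is 6 (since 11·6 = 66 = 5·13 + 1), so t ≡ 6·8 = 48 ≡ 9 (mod 13).
    Then x = 7 + 11·9 = 106, valid modulo lcm(11, 13) = 143: x ≡ 106 (mod 143).
  Combine with x ≡ 12 (mod 19); new modulus lcm = 2717.
    Write x = 106 + 143·t and substitute into x ≡ 12 (mod 19): 143·t ≡ 12 − 106 = -94 (mod 19).
    Reduce coefficients mod 19: 10·t ≡ 1 (mod 19).
    The inverse of 10 mod 19 is 2 (since 10·2 = 20 = 1·19 + 1), so t ≡ 2·1 = 2 ≡ 2 (mod 19).
    Then x = 106 + 143·2 = 392, valid modulo lcm(143, 19) = 2717: x ≡ 392 (mod 2717).
  Combine with x ≡ 10 (mod 16); new modulus lcm = 43472.
    Write x = 392 + 2717·t and substitute into x ≡ 10 (mod 16): 2717·t ≡ 10 − 392 = -382 (mod 16).
    Reduce coefficients mod 16: 13·t ≡ 2 (mod 16).
    The inverse of 13 mod 16 is 5 (since 13·5 = 65 = 4·16 + 1), so t ≡ 5·2 = 10 ≡ 10 (mod 16).
    Then x = 392 + 2717·10 = 27562, valid modulo lcm(2717, 16) = 43472: x ≡ 27562 (mod 43472).
Verify against each original: 27562 mod 11 = 7, 27562 mod 13 = 2, 27562 mod 19 = 12, 27562 mod 16 = 10.

x ≡ 27562 (mod 43472).


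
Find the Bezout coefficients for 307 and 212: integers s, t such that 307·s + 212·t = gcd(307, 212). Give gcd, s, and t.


Euclidean algorithm on (307, 212) — divide until remainder is 0:
  307 = 1 · 212 + 95
  212 = 2 · 95 + 22
  95 = 4 · 22 + 7
  22 = 3 · 7 + 1
  7 = 7 · 1 + 0
gcd(307, 212) = 1.
Track Bezout coefficients alongside the remainders: start with r₀ = 307 = a·1 + b·0 (s = 1, t = 0) and r₁ = 212 = a·0 + b·1 (s = 0, t = 1); each new remainder r_{k+1} = r_{k-1} − q_k·r_k inherits s_{k+1} = s_{k-1} − q_k·s_k, t_{k+1} = t_{k-1} − q_k·t_k, so r_k = a·s_k + b·t_k at every step:
  q = 1: r = 95, s = 1 − 1·0 = 1, t = 0 − 1·1 = -1  (check: 307·1 + 212·(-1) = 95)
  q = 2: r = 22, s = 0 − 2·1 = -2, t = 1 − 2·(-1) = 3  (check: 307·(-2) + 212·3 = 22)
  q = 4: r = 7, s = 1 − 4·(-2) = 9, t = -1 − 4·3 = -13  (check: 307·9 + 212·(-13) = 7)
  q = 3: r = 1, s = -2 − 3·9 = -29, t = 3 − 3·(-13) = 42  (check: 307·(-29) + 212·42 = 1)
The row with r = 1 (the gcd) gives the Bezout coefficients s = -29, t = 42.
Result: 307 · (-29) + 212 · (42) = 1.

gcd(307, 212) = 1; s = -29, t = 42 (check: 307·(-29) + 212·42 = 1).


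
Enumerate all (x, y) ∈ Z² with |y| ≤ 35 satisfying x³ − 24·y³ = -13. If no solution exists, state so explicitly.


The equation is x³ - 24y³ = -13. For fixed y, x³ = 24·y³ − 13, so a solution requires the RHS to be a perfect cube.
Strategy: iterate y from -35 to 35, compute RHS = 24·y³ − 13, and check whether it is a (positive or negative) perfect cube.
Check small values of y:
  y = 0: RHS = -13 is not a perfect cube.
  y = 1: RHS = 11 is not a perfect cube.
  y = -1: RHS = -37 is not a perfect cube.
  y = 2: RHS = 179 is not a perfect cube.
  y = -2: RHS = -205 is not a perfect cube.
  y = 3: RHS = 635 is not a perfect cube.
  y = -3: RHS = -661 is not a perfect cube.
Continuing the search up to |y| = 35 finds no solutions either.
No (x, y) in the scanned range satisfies the equation.

No integer solutions with |y| ≤ 35.


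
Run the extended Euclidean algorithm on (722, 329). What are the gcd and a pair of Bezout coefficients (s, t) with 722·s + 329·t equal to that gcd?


Euclidean algorithm on (722, 329) — divide until remainder is 0:
  722 = 2 · 329 + 64
  329 = 5 · 64 + 9
  64 = 7 · 9 + 1
  9 = 9 · 1 + 0
gcd(722, 329) = 1.
Track Bezout coefficients alongside the remainders: start with r₀ = 722 = a·1 + b·0 (s = 1, t = 0) and r₁ = 329 = a·0 + b·1 (s = 0, t = 1); each new remainder r_{k+1} = r_{k-1} − q_k·r_k inherits s_{k+1} = s_{k-1} − q_k·s_k, t_{k+1} = t_{k-1} − q_k·t_k, so r_k = a·s_k + b·t_k at every step:
  q = 2: r = 64, s = 1 − 2·0 = 1, t = 0 − 2·1 = -2  (check: 722·1 + 329·(-2) = 64)
  q = 5: r = 9, s = 0 − 5·1 = -5, t = 1 − 5·(-2) = 11  (check: 722·(-5) + 329·11 = 9)
  q = 7: r = 1, s = 1 − 7·(-5) = 36, t = -2 − 7·11 = -79  (check: 722·36 + 329·(-79) = 1)
The row with r = 1 (the gcd) gives the Bezout coefficients s = 36, t = -79.
Result: 722 · (36) + 329 · (-79) = 1.

gcd(722, 329) = 1; s = 36, t = -79 (check: 722·36 + 329·(-79) = 1).


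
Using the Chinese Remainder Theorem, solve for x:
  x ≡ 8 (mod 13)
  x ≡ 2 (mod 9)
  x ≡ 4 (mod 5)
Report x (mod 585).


Moduli 13, 9, 5 are pairwise coprime; by CRT there is a unique solution modulo M = 13 · 9 · 5 = 585.
Solve pairwise, accumulating the modulus:
  Start with x ≡ 8 (mod 13).
  Combine with x ≡ 2 (mod 9): since gcd(13, 9) = 1, we get a unique residue mod 117.
    Write x = 8 + 13·t and substitute into x ≡ 2 (mod 9): 13·t ≡ 2 − 8 = -6 (mod 9).
    Reduce coefficients mod 9: 4·t ≡ 3 (mod 9).
    The inverse of 4 mod 9 is 7 (since 4·7 = 28 = 3·9 + 1), so t ≡ 7·3 = 21 ≡ 3 (mod 9).
    Then x = 8 + 13·3 = 47, valid modulo lcm(13, 9) = 117: x ≡ 47 (mod 117).
  Combine with x ≡ 4 (mod 5): since gcd(117, 5) = 1, we get a unique residue mod 585.
    Write x = 47 + 117·t and substitute into x ≡ 4 (mod 5): 117·t ≡ 4 − 47 = -43 (mod 5).
    Reduce coefficients mod 5: 2·t ≡ 2 (mod 5).
    The inverse of 2 mod 5 is 3 (since 2·3 = 6 = 1·5 + 1), so t ≡ 3·2 = 6 ≡ 1 (mod 5).
    Then x = 47 + 117·1 = 164, valid modulo lcm(117, 5) = 585: x ≡ 164 (mod 585).
Verify: 164 mod 13 = 8 ✓, 164 mod 9 = 2 ✓, 164 mod 5 = 4 ✓.

x ≡ 164 (mod 585).


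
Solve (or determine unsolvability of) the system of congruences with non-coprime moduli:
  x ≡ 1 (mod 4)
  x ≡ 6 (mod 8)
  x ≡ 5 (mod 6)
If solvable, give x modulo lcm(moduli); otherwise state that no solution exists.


Moduli 4, 8, 6 are not pairwise coprime, so CRT works modulo lcm(m_i) when all pairwise compatibility conditions hold.
Pairwise compatibility: gcd(m_i, m_j) must divide a_i - a_j for every pair.
Merge one congruence at a time:
  Start: x ≡ 1 (mod 4).
  Combine with x ≡ 6 (mod 8): gcd(4, 8) = 4, and 6 - 1 = 5 is NOT divisible by 4.
    ⇒ system is inconsistent (no integer solution).

No solution (the system is inconsistent).


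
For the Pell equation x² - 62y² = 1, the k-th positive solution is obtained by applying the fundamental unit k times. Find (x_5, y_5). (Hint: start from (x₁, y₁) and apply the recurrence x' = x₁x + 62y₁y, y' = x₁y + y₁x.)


Step 1: Find the fundamental solution (x₁, y₁) of x² - 62y² = 1.
  Expand √62 as a continued fraction. a₀ = ⌊√62⌋ = 7; iterate m_{k+1} = d_k·a_k − m_k, d_{k+1} = (62 − m_{k+1}²)/d_k, a_{k+1} = ⌊(a₀ + m_{k+1})/d_{k+1}⌋ (starting m₀ = 0, d₀ = 1), with convergents p_k = a_k·p_{k-1} + p_{k-2}, q_k = a_k·q_{k-1} + q_{k-2} (p₋₁ = 1, q₋₁ = 0):
  k = 0: a₀ = 7; p₀/q₀ = 7/1; p₀² − 62·q₀² = 49 − 62 = -13.
  k = 1: m = 7, d = 13, a = ⌊(7 + 7)/13⌋ = 1; p/q = (1·7 + 1)/(1·1 + 0) = 8/1; p² − 62·q² = 64 − 62 = 2.
  k = 2: m = 6, d = 2, a = ⌊(7 + 6)/2⌋ = 6; p/q = (6·8 + 7)/(6·1 + 1) = 55/7; p² − 62·q² = 3025 − 3038 = -13.
  k = 3: m = 6, d = 13, a = ⌊(7 + 6)/13⌋ = 1; p/q = (1·55 + 8)/(1·7 + 1) = 63/8; p² − 62·q² = 3969 − 3968 = 1.
  The first convergent with p² − 62·q² = 1 gives the fundamental solution (x₁, y₁) = (63, 8).
Step 2: Apply the recurrence (x_{n+1}, y_{n+1}) = (x₁x_n + 62y₁y_n, x₁y_n + y₁x_n) repeatedly.
  From (x_1, y_1) = (63, 8): x_2 = 63·63 + 62·8·8 = 7937; y_2 = 63·8 + 8·63 = 1008.
  From (x_2, y_2) = (7937, 1008): x_3 = 63·7937 + 62·8·1008 = 999999; y_3 = 63·1008 + 8·7937 = 127000.
  From (x_3, y_3) = (999999, 127000): x_4 = 63·999999 + 62·8·127000 = 125991937; y_4 = 63·127000 + 8·999999 = 16000992.
  From (x_4, y_4) = (125991937, 16000992): x_5 = 63·125991937 + 62·8·16000992 = 15873984063; y_5 = 63·16000992 + 8·125991937 = 2015997992.
Step 3: Verify x_5² - 62·y_5² = 251983370032377987969 - 251983370032377987968 = 1 (should be 1). ✓

(x_1, y_1) = (63, 8); (x_5, y_5) = (15873984063, 2015997992).


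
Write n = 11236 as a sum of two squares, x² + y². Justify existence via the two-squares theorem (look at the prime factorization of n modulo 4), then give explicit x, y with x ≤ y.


Step 1: Factor n = 11236 = 2^2 · 53^2.
Step 2: Check the mod-4 condition on each prime factor: 2 = 2 (special); 53 ≡ 1 (mod 4), exponent 2.
All primes ≡ 3 (mod 4) appear to even exponent (or don't appear), so by the two-squares theorem n IS expressible as a sum of two squares.
Step 3: Build a representation. Group n = k² · m with k = 2 and m = 53 · 53 = 2809 (a product of primes ≡ 1 (mod 4)); a representation of m scales to one of n via (k·x)² + (k·y)² = k²(x² + y²). Each prime p ≡ 1 (mod 4) is itself a sum of two squares; find a² by testing p − a² for a perfect square:
  53: 53 − 1² = 52, 53 − 2² = 49 = 7² ⇒ 53 = 2² + 7².
  Combine using the Brahmagupta–Fibonacci identity (a² + b²)(c² + d²) = (ac − bd)² + (ad + bc)² = (ac + bd)² + (ad − bc)²:
  53 · 53 = 2809: from (2² + 7²)(2² + 7²), take (2·2 − 7·7, 2·7 + 7·2) = (4 − 49, 14 + 14) = (-45, 28); dropping signs (only squares matter) gives (45, 28); check 45² + 28² = 2025 + 784 = 2809 ✓.
  Scale by k = 2: (2·45, 2·28) = (90, 56).
Step 4: Order so x ≤ y and verify: 56² + 90² = 3136 + 8100 = 11236 = n. ✓

n = 11236 = 56² + 90² (one valid representation with x ≤ y).


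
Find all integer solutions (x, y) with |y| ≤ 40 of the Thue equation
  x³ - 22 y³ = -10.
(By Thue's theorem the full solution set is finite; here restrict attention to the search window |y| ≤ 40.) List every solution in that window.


The equation is x³ - 22y³ = -10. For fixed y, x³ = 22·y³ − 10, so a solution requires the RHS to be a perfect cube.
Strategy: iterate y from -40 to 40, compute RHS = 22·y³ − 10, and check whether it is a (positive or negative) perfect cube.
Check small values of y:
  y = 0: RHS = -10 is not a perfect cube.
  y = 1: RHS = 12 is not a perfect cube.
  y = -1: RHS = -32 is not a perfect cube.
  y = 2: RHS = 166 is not a perfect cube.
  y = -2: RHS = -186 is not a perfect cube.
  y = 3: RHS = 584 is not a perfect cube.
  y = -3: RHS = -604 is not a perfect cube.
Continuing the search up to |y| = 40 finds no solutions either.
No (x, y) in the scanned range satisfies the equation.

No integer solutions with |y| ≤ 40.


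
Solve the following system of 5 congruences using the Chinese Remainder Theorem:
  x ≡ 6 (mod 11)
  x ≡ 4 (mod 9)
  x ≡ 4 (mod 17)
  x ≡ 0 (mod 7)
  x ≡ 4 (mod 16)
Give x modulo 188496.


Product of moduli M = 11 · 9 · 17 · 7 · 16 = 188496.
Merge one congruence at a time:
  Start: x ≡ 6 (mod 11).
  Combine with x ≡ 4 (mod 9); new modulus lcm = 99.
    Write x = 6 + 11·t and substitute into x ≡ 4 (mod 9): 11·t ≡ 4 − 6 = -2 (mod 9).
    Reduce coefficients mod 9: 2·t ≡ 7 (mod 9).
    The inverse of 2 mod 9 is 5 (since 2·5 = 10 = 1·9 + 1), so t ≡ 5·7 = 35 ≡ 8 (mod 9).
    Then x = 6 + 11·8 = 94, valid modulo lcm(11, 9) = 99: x ≡ 94 (mod 99).
  Combine with x ≡ 4 (mod 17); new modulus lcm = 1683.
    Write x = 94 + 99·t and substitute into x ≡ 4 (mod 17): 99·t ≡ 4 − 94 = -90 (mod 17).
    Reduce coefficients mod 17: 14·t ≡ 12 (mod 17).
    The inverse of 14 mod 17 is 11 (since 14·11 = 154 = 9·17 + 1), so t ≡ 11·12 = 132 ≡ 13 (mod 17).
    Then x = 94 + 99·13 = 1381, valid modulo lcm(99, 17) = 1683: x ≡ 1381 (mod 1683).
  Combine with x ≡ 0 (mod 7); new modulus lcm = 11781.
    Write x = 1381 + 1683·t and substitute into x ≡ 0 (mod 7): 1683·t ≡ 0 − 1381 = -1381 (mod 7).
    Reduce coefficients mod 7: 3·t ≡ 5 (mod 7).
    The inverse of 3 mod 7 is 5 (since 3·5 = 15 = 2·7 + 1), so t ≡ 5·5 = 25 ≡ 4 (mod 7).
    Then x = 1381 + 1683·4 = 8113, valid modulo lcm(1683, 7) = 11781: x ≡ 8113 (mod 11781).
  Combine with x ≡ 4 (mod 16); new modulus lcm = 188496.
    Write x = 8113 + 11781·t and substitute into x ≡ 4 (mod 16): 11781·t ≡ 4 − 8113 = -8109 (mod 16).
    Reduce coefficients mod 16: 5·t ≡ 3 (mod 16).
    The inverse of 5 mod 16 is 13 (since 5·13 = 65 = 4·16 + 1), so t ≡ 13·3 = 39 ≡ 7 (mod 16).
    Then x = 8113 + 11781·7 = 90580, valid modulo lcm(11781, 16) = 188496: x ≡ 90580 (mod 188496).
Verify against each original: 90580 mod 11 = 6, 90580 mod 9 = 4, 90580 mod 17 = 4, 90580 mod 7 = 0, 90580 mod 16 = 4.

x ≡ 90580 (mod 188496).


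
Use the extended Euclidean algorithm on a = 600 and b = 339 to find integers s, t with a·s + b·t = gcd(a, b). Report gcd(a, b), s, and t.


Euclidean algorithm on (600, 339) — divide until remainder is 0:
  600 = 1 · 339 + 261
  339 = 1 · 261 + 78
  261 = 3 · 78 + 27
  78 = 2 · 27 + 24
  27 = 1 · 24 + 3
  24 = 8 · 3 + 0
gcd(600, 339) = 3.
Track Bezout coefficients alongside the remainders: start with r₀ = 600 = a·1 + b·0 (s = 1, t = 0) and r₁ = 339 = a·0 + b·1 (s = 0, t = 1); each new remainder r_{k+1} = r_{k-1} − q_k·r_k inherits s_{k+1} = s_{k-1} − q_k·s_k, t_{k+1} = t_{k-1} − q_k·t_k, so r_k = a·s_k + b·t_k at every step:
  q = 1: r = 261, s = 1 − 1·0 = 1, t = 0 − 1·1 = -1  (check: 600·1 + 339·(-1) = 261)
  q = 1: r = 78, s = 0 − 1·1 = -1, t = 1 − 1·(-1) = 2  (check: 600·(-1) + 339·2 = 78)
  q = 3: r = 27, s = 1 − 3·(-1) = 4, t = -1 − 3·2 = -7  (check: 600·4 + 339·(-7) = 27)
  q = 2: r = 24, s = -1 − 2·4 = -9, t = 2 − 2·(-7) = 16  (check: 600·(-9) + 339·16 = 24)
  q = 1: r = 3, s = 4 − 1·(-9) = 13, t = -7 − 1·16 = -23  (check: 600·13 + 339·(-23) = 3)
The row with r = 3 (the gcd) gives the Bezout coefficients s = 13, t = -23.
Result: 600 · (13) + 339 · (-23) = 3.

gcd(600, 339) = 3; s = 13, t = -23 (check: 600·13 + 339·(-23) = 3).


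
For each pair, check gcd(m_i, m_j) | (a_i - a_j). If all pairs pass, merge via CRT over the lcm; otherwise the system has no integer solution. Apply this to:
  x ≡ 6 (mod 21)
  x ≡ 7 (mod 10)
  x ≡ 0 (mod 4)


Moduli 21, 10, 4 are not pairwise coprime, so CRT works modulo lcm(m_i) when all pairwise compatibility conditions hold.
Pairwise compatibility: gcd(m_i, m_j) must divide a_i - a_j for every pair.
Merge one congruence at a time:
  Start: x ≡ 6 (mod 21).
  Combine with x ≡ 7 (mod 10): gcd(21, 10) = 1; 7 - 6 = 1, which IS divisible by 1, so compatible.
    Write x = 6 + 21·t and substitute into x ≡ 7 (mod 10): 21·t ≡ 7 − 6 = 1 (mod 10).
    Reduce coefficients mod 10: 1·t ≡ 1 (mod 10).
    So t ≡ 1 (mod 10).
    Then x = 6 + 21·1 = 27, valid modulo lcm(21, 10) = 210: x ≡ 27 (mod 210).
  Combine with x ≡ 0 (mod 4): gcd(210, 4) = 2, and 0 - 27 = -27 is NOT divisible by 2.
    ⇒ system is inconsistent (no integer solution).

No solution (the system is inconsistent).


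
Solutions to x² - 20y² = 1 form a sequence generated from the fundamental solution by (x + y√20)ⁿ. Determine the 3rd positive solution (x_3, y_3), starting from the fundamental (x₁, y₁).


Step 1: Find the fundamental solution (x₁, y₁) of x² - 20y² = 1.
  Expand √20 as a continued fraction. a₀ = ⌊√20⌋ = 4; iterate m_{k+1} = d_k·a_k − m_k, d_{k+1} = (20 − m_{k+1}²)/d_k, a_{k+1} = ⌊(a₀ + m_{k+1})/d_{k+1}⌋ (starting m₀ = 0, d₀ = 1), with convergents p_k = a_k·p_{k-1} + p_{k-2}, q_k = a_k·q_{k-1} + q_{k-2} (p₋₁ = 1, q₋₁ = 0):
  k = 0: a₀ = 4; p₀/q₀ = 4/1; p₀² − 20·q₀² = 16 − 20 = -4.
  k = 1: m = 4, d = 4, a = ⌊(4 + 4)/4⌋ = 2; p/q = (2·4 + 1)/(2·1 + 0) = 9/2; p² − 20·q² = 81 − 80 = 1.
  The first convergent with p² − 20·q² = 1 gives the fundamental solution (x₁, y₁) = (9, 2).
Step 2: Apply the recurrence (x_{n+1}, y_{n+1}) = (x₁x_n + 20y₁y_n, x₁y_n + y₁x_n) repeatedly.
  From (x_1, y_1) = (9, 2): x_2 = 9·9 + 20·2·2 = 161; y_2 = 9·2 + 2·9 = 36.
  From (x_2, y_2) = (161, 36): x_3 = 9·161 + 20·2·36 = 2889; y_3 = 9·36 + 2·161 = 646.
Step 3: Verify x_3² - 20·y_3² = 8346321 - 8346320 = 1 (should be 1). ✓

(x_1, y_1) = (9, 2); (x_3, y_3) = (2889, 646).


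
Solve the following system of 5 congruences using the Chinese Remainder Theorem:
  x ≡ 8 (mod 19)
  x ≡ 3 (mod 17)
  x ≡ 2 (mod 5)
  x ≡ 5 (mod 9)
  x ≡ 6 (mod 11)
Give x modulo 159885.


Product of moduli M = 19 · 17 · 5 · 9 · 11 = 159885.
Merge one congruence at a time:
  Start: x ≡ 8 (mod 19).
  Combine with x ≡ 3 (mod 17); new modulus lcm = 323.
    Write x = 8 + 19·t and substitute into x ≡ 3 (mod 17): 19·t ≡ 3 − 8 = -5 (mod 17).
    Reduce coefficients mod 17: 2·t ≡ 12 (mod 17).
    The inverse of 2 mod 17 is 9 (since 2·9 = 18 = 1·17 + 1), so t ≡ 9·12 = 108 ≡ 6 (mod 17).
    Then x = 8 + 19·6 = 122, valid modulo lcm(19, 17) = 323: x ≡ 122 (mod 323).
  Combine with x ≡ 2 (mod 5); new modulus lcm = 1615.
    Write x = 122 + 323·t and substitute into x ≡ 2 (mod 5): 323·t ≡ 2 − 122 = -120 (mod 5).
    Reduce coefficients mod 5: 3·t ≡ 0 (mod 5).
    The inverse of 3 mod 5 is 2 (since 3·2 = 6 = 1·5 + 1), so t ≡ 2·0 = 0 ≡ 0 (mod 5).
    Then x = 122 + 323·0 = 122, valid modulo lcm(323, 5) = 1615: x ≡ 122 (mod 1615).
  Combine with x ≡ 5 (mod 9); new modulus lcm = 14535.
    Write x = 122 + 1615·t and substitute into x ≡ 5 (mod 9): 1615·t ≡ 5 − 122 = -117 (mod 9).
    Reduce coefficients mod 9: 4·t ≡ 0 (mod 9).
    The inverse of 4 mod 9 is 7 (since 4·7 = 28 = 3·9 + 1), so t ≡ 7·0 = 0 ≡ 0 (mod 9).
    Then x = 122 + 1615·0 = 122, valid modulo lcm(1615, 9) = 14535: x ≡ 122 (mod 14535).
  Combine with x ≡ 6 (mod 11); new modulus lcm = 159885.
    Write x = 122 + 14535·t and substitute into x ≡ 6 (mod 11): 14535·t ≡ 6 − 122 = -116 (mod 11).
    Reduce coefficients mod 11: 4·t ≡ 5 (mod 11).
    The inverse of 4 mod 11 is 3 (since 4·3 = 12 = 1·11 + 1), so t ≡ 3·5 = 15 ≡ 4 (mod 11).
    Then x = 122 + 14535·4 = 58262, valid modulo lcm(14535, 11) = 159885: x ≡ 58262 (mod 159885).
Verify against each original: 58262 mod 19 = 8, 58262 mod 17 = 3, 58262 mod 5 = 2, 58262 mod 9 = 5, 58262 mod 11 = 6.

x ≡ 58262 (mod 159885).


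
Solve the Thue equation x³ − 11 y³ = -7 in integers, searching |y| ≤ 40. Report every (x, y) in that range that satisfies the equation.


The equation is x³ - 11y³ = -7. For fixed y, x³ = 11·y³ − 7, so a solution requires the RHS to be a perfect cube.
Strategy: iterate y from -40 to 40, compute RHS = 11·y³ − 7, and check whether it is a (positive or negative) perfect cube.
Check small values of y:
  y = 0: RHS = -7 is not a perfect cube.
  y = 1: RHS = 4 is not a perfect cube.
  y = -1: RHS = -18 is not a perfect cube.
  y = 2: RHS = 81 is not a perfect cube.
  y = -2: RHS = -95 is not a perfect cube.
  y = 3: RHS = 290 is not a perfect cube.
  y = -3: RHS = -304 is not a perfect cube.
Continuing the search up to |y| = 40 finds no solutions either.
No (x, y) in the scanned range satisfies the equation.

No integer solutions with |y| ≤ 40.


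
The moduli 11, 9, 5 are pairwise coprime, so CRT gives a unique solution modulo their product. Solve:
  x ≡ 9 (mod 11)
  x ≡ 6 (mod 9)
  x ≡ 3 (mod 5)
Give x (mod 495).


Moduli 11, 9, 5 are pairwise coprime; by CRT there is a unique solution modulo M = 11 · 9 · 5 = 495.
Solve pairwise, accumulating the modulus:
  Start with x ≡ 9 (mod 11).
  Combine with x ≡ 6 (mod 9): since gcd(11, 9) = 1, we get a unique residue mod 99.
    Write x = 9 + 11·t and substitute into x ≡ 6 (mod 9): 11·t ≡ 6 − 9 = -3 (mod 9).
    Reduce coefficients mod 9: 2·t ≡ 6 (mod 9).
    The inverse of 2 mod 9 is 5 (since 2·5 = 10 = 1·9 + 1), so t ≡ 5·6 = 30 ≡ 3 (mod 9).
    Then x = 9 + 11·3 = 42, valid modulo lcm(11, 9) = 99: x ≡ 42 (mod 99).
  Combine with x ≡ 3 (mod 5): since gcd(99, 5) = 1, we get a unique residue mod 495.
    Write x = 42 + 99·t and substitute into x ≡ 3 (mod 5): 99·t ≡ 3 − 42 = -39 (mod 5).
    Reduce coefficients mod 5: 4·t ≡ 1 (mod 5).
    The inverse of 4 mod 5 is 4 (since 4·4 = 16 = 3·5 + 1), so t ≡ 4·1 = 4 ≡ 4 (mod 5).
    Then x = 42 + 99·4 = 438, valid modulo lcm(99, 5) = 495: x ≡ 438 (mod 495).
Verify: 438 mod 11 = 9 ✓, 438 mod 9 = 6 ✓, 438 mod 5 = 3 ✓.

x ≡ 438 (mod 495).


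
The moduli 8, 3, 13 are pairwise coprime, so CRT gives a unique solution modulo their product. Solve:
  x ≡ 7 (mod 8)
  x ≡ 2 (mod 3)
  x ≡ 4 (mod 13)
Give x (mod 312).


Moduli 8, 3, 13 are pairwise coprime; by CRT there is a unique solution modulo M = 8 · 3 · 13 = 312.
Solve pairwise, accumulating the modulus:
  Start with x ≡ 7 (mod 8).
  Combine with x ≡ 2 (mod 3): since gcd(8, 3) = 1, we get a unique residue mod 24.
    Write x = 7 + 8·t and substitute into x ≡ 2 (mod 3): 8·t ≡ 2 − 7 = -5 (mod 3).
    Reduce coefficients mod 3: 2·t ≡ 1 (mod 3).
    The inverse of 2 mod 3 is 2 (since 2·2 = 4 = 1·3 + 1), so t ≡ 2·1 = 2 ≡ 2 (mod 3).
    Then x = 7 + 8·2 = 23, valid modulo lcm(8, 3) = 24: x ≡ 23 (mod 24).
  Combine with x ≡ 4 (mod 13): since gcd(24, 13) = 1, we get a unique residue mod 312.
    Write x = 23 + 24·t and substitute into x ≡ 4 (mod 13): 24·t ≡ 4 − 23 = -19 (mod 13).
    Reduce coefficients mod 13: 11·t ≡ 7 (mod 13).
    The inverse of 11 mod 13 is 6 (since 11·6 = 66 = 5·13 + 1), so t ≡ 6·7 = 42 ≡ 3 (mod 13).
    Then x = 23 + 24·3 = 95, valid modulo lcm(24, 13) = 312: x ≡ 95 (mod 312).
Verify: 95 mod 8 = 7 ✓, 95 mod 3 = 2 ✓, 95 mod 13 = 4 ✓.

x ≡ 95 (mod 312).


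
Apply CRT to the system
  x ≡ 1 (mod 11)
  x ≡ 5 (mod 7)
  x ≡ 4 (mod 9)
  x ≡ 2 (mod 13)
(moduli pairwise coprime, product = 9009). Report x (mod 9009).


Product of moduli M = 11 · 7 · 9 · 13 = 9009.
Merge one congruence at a time:
  Start: x ≡ 1 (mod 11).
  Combine with x ≡ 5 (mod 7); new modulus lcm = 77.
    Write x = 1 + 11·t and substitute into x ≡ 5 (mod 7): 11·t ≡ 5 − 1 = 4 (mod 7).
    Reduce coefficients mod 7: 4·t ≡ 4 (mod 7).
    The inverse of 4 mod 7 is 2 (since 4·2 = 8 = 1·7 + 1), so t ≡ 2·4 = 8 ≡ 1 (mod 7).
    Then x = 1 + 11·1 = 12, valid modulo lcm(11, 7) = 77: x ≡ 12 (mod 77).
  Combine with x ≡ 4 (mod 9); new modulus lcm = 693.
    Write x = 12 + 77·t and substitute into x ≡ 4 (mod 9): 77·t ≡ 4 − 12 = -8 (mod 9).
    Reduce coefficients mod 9: 5·t ≡ 1 (mod 9).
    The inverse of 5 mod 9 is 2 (since 5·2 = 10 = 1·9 + 1), so t ≡ 2·1 = 2 ≡ 2 (mod 9).
    Then x = 12 + 77·2 = 166, valid modulo lcm(77, 9) = 693: x ≡ 166 (mod 693).
  Combine with x ≡ 2 (mod 13); new modulus lcm = 9009.
    Write x = 166 + 693·t and substitute into x ≡ 2 (mod 13): 693·t ≡ 2 − 166 = -164 (mod 13).
    Reduce coefficients mod 13: 4·t ≡ 5 (mod 13).
    The inverse of 4 mod 13 is 10 (since 4·10 = 40 = 3·13 + 1), so t ≡ 10·5 = 50 ≡ 11 (mod 13).
    Then x = 166 + 693·11 = 7789, valid modulo lcm(693, 13) = 9009: x ≡ 7789 (mod 9009).
Verify against each original: 7789 mod 11 = 1, 7789 mod 7 = 5, 7789 mod 9 = 4, 7789 mod 13 = 2.

x ≡ 7789 (mod 9009).


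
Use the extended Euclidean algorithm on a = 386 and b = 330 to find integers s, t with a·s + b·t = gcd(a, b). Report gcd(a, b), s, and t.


Euclidean algorithm on (386, 330) — divide until remainder is 0:
  386 = 1 · 330 + 56
  330 = 5 · 56 + 50
  56 = 1 · 50 + 6
  50 = 8 · 6 + 2
  6 = 3 · 2 + 0
gcd(386, 330) = 2.
Track Bezout coefficients alongside the remainders: start with r₀ = 386 = a·1 + b·0 (s = 1, t = 0) and r₁ = 330 = a·0 + b·1 (s = 0, t = 1); each new remainder r_{k+1} = r_{k-1} − q_k·r_k inherits s_{k+1} = s_{k-1} − q_k·s_k, t_{k+1} = t_{k-1} − q_k·t_k, so r_k = a·s_k + b·t_k at every step:
  q = 1: r = 56, s = 1 − 1·0 = 1, t = 0 − 1·1 = -1  (check: 386·1 + 330·(-1) = 56)
  q = 5: r = 50, s = 0 − 5·1 = -5, t = 1 − 5·(-1) = 6  (check: 386·(-5) + 330·6 = 50)
  q = 1: r = 6, s = 1 − 1·(-5) = 6, t = -1 − 1·6 = -7  (check: 386·6 + 330·(-7) = 6)
  q = 8: r = 2, s = -5 − 8·6 = -53, t = 6 − 8·(-7) = 62  (check: 386·(-53) + 330·62 = 2)
The row with r = 2 (the gcd) gives the Bezout coefficients s = -53, t = 62.
Result: 386 · (-53) + 330 · (62) = 2.

gcd(386, 330) = 2; s = -53, t = 62 (check: 386·(-53) + 330·62 = 2).
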